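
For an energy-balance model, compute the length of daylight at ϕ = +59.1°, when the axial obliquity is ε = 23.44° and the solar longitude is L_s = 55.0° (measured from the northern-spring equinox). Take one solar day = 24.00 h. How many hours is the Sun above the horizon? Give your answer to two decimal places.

Solar declination: sin δ = sin ε · sin L_s = sin 23.44° × sin 55.0° = 0.32585, so δ = +19.017°.
cos h₀ = −tan ϕ · tan δ = −tan(+59.1°) × tan(+19.017°) = -0.5759, so h₀ = 2.1845 rad = 125.16°.
Daylight = 2h₀/(2π) × 24.00 h = (2.1845/π) × 24.00 = 16.69 h.

16.69 h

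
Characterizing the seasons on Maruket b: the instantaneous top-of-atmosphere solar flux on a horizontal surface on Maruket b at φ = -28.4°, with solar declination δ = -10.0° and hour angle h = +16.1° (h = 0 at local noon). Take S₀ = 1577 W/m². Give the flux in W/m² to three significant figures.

cos θ_z = sin φ sin δ + cos φ cos δ cos h = 0.082591 + 0.832308 = 0.914899.
Flux = S₀ · cos θ_z = 1577 × 0.914899 = 1443 W/m².

1.44e+03 W/m²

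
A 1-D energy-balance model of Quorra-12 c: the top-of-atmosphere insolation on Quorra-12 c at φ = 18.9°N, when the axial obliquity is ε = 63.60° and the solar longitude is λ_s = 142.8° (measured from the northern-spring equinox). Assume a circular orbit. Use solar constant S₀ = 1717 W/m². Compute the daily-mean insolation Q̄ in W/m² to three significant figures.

Q̄ ≈ 596 W/m²

Solar declination: sin δ = sin ε · sin λ_s = sin 63.60° × sin 142.8° = 0.54155, so δ = +32.789°.
cos H₀ = −tan(+18.9°) tan(+32.789°) = -0.2206, H₀ = 1.7932 rad.
Bracket: H₀ sin φ sin δ + cos φ cos δ sin H₀ = 1.7932×0.32392×0.54155 + 0.94609×0.84067×0.97537 = 0.314561 + 0.775760 = 1.090321.
Q̄ = (S₀/π) × [bracket] = (1717/π) × 1.090321 = 595.9 W/m².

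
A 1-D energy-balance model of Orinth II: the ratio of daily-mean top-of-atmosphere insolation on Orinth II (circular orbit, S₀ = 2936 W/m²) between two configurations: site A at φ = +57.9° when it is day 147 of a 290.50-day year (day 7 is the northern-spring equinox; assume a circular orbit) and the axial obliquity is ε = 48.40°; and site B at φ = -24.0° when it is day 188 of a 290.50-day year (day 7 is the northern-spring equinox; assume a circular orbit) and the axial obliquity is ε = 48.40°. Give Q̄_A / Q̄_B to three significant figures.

— Configuration A (φ=+57.9°):
Solar longitude: λ_s = 360° × (147 − 7)/290.50 = 173.494°.
sin δ = sin 48.40° × sin 173.494° = 0.08473, so δ = +4.861°.
cos H₀ = −tan(+57.9°) tan(+4.861°) = -0.1356, H₀ = 1.7068 rad.
Bracket: H₀ sin φ sin δ + cos φ cos δ sin H₀ = 1.7068×0.84712×0.08473 + 0.53140×0.99640×0.99077 = 0.122508 + 0.524600 = 0.647108.
Q̄ = (S₀/π) × [bracket] = (2936/π) × 0.647108 = 604.76 W/m².
— Configuration B (φ=-24.0°):
Solar longitude: λ_s = 360° × (188 − 7)/290.50 = 224.303°.
sin δ = sin 48.40° × sin 224.303° = -0.52230, so δ = -31.487°.
cos H₀ = −tan(-24.0°) tan(-31.487°) = -0.2727, H₀ = 1.8470 rad.
Bracket: H₀ sin φ sin δ + cos φ cos δ sin H₀ = 1.8470×-0.40674×-0.52230 + 0.91355×0.85276×0.96210 = 0.392377 + 0.749513 = 1.141890.
Q̄ = (S₀/π) × [bracket] = (2936/π) × 1.141890 = 1067.2 W/m².
Ratio Q̄_A / Q̄_B = 604.76 / 1067.2 = 0.5667.

Q̄_A / Q̄_B ≈ 0.567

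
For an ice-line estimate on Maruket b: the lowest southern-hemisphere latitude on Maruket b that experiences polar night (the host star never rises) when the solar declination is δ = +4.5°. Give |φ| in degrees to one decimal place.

Polar night requires cos H₀ = −tan φ tan δ ≥ 1, i.e. tan φ tan δ ≤ −1.
The boundary is |tan φ| · |tan δ| = 1, so |φ| = 90° − |δ| = 90° − 4.5° = 85.5° in the southern hemisphere.

|φ| = 85.5°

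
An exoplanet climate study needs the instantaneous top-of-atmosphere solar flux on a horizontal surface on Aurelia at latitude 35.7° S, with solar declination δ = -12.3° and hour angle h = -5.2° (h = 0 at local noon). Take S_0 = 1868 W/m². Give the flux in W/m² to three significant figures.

1.71e+03 W/m²

cos θ_z = sin ϕ sin δ + cos ϕ cos δ cos h = 0.124312 + 0.790177 = 0.914489.
Flux = S_0 · cos θ_z = 1868 × 0.914489 = 1708 W/m².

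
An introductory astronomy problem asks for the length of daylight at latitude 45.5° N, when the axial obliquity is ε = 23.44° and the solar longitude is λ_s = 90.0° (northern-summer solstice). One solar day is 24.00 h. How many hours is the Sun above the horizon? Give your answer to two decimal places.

15.49 h

Solar declination: sin δ = sin ε · sin λ_s = sin 23.44° × sin 90.0° = 0.39779, so δ = +23.440°.
cos H₀ = −tan φ · tan δ = −tan(+45.5°) × tan(+23.440°) = -0.4412, so H₀ = 2.0277 rad = 116.18°.
Daylight = 2H₀/(2π) × 24.00 h = (2.0277/π) × 24.00 = 15.49 h.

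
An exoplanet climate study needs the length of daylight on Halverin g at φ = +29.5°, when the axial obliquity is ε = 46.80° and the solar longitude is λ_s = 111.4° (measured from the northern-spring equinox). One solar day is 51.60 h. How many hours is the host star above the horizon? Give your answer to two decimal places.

34.84 h

Solar declination: sin δ = sin ε · sin λ_s = sin 46.80° × sin 111.4° = 0.67871, so δ = +42.743°.
cos H₀ = −tan φ · tan δ = −tan(+29.5°) × tan(+42.743°) = -0.5229, so H₀ = 2.1210 rad = 121.52°.
Daylight = 2H₀/(2π) × 51.60 h = (2.1210/π) × 51.60 = 34.84 h.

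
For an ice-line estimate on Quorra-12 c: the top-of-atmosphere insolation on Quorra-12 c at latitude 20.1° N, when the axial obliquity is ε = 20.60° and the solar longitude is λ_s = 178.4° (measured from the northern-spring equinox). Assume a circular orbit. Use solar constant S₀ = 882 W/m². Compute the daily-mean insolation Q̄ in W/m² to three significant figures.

Solar declination: sin δ = sin ε · sin λ_s = sin 20.60° × sin 178.4° = 0.00982, so δ = +0.563°.
cos H₀ = −tan(+20.1°) tan(+0.563°) = -0.0036, H₀ = 1.5744 rad.
Bracket: H₀ sin φ sin δ + cos φ cos δ sin H₀ = 1.5744×0.34366×0.00982 + 0.93909×0.99995×0.99999 = 0.005313 + 0.939034 = 0.944347.
Q̄ = (S₀/π) × [bracket] = (882/π) × 0.944347 = 265.1 W/m².

Q̄ ≈ 265 W/m²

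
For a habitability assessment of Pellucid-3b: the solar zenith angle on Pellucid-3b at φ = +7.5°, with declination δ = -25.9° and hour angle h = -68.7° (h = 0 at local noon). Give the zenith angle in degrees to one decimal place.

cos θ_z = sin φ sin δ + cos φ cos δ cos h = -0.057014 + 0.323970 = 0.266956.
θ_z = arccos(0.266956) = 74.5°.

θ_z = 74.5°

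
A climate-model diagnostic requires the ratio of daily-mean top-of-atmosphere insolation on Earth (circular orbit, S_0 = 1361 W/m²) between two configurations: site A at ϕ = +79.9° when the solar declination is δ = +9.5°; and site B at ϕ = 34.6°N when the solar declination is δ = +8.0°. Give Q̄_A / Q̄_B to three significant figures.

Q̄_A / Q̄_B ≈ 0.544

— Configuration A (ϕ=+79.9°):
cos h₀ = −tan(+79.9°) tan(+9.500°) = -0.9395, h₀ = 2.7918 rad.
Bracket: h₀ sin ϕ sin δ + cos ϕ cos δ sin h₀ = 2.7918×0.98450×0.16505 + 0.17537×0.98629×0.34267 = 0.453644 + 0.059270 = 0.512914.
Q̄ = (S_0/π) × [bracket] = (1361/π) × 0.512914 = 222.20 W/m².
— Configuration B (ϕ=+34.6°):
cos h₀ = −tan(+34.6°) tan(+8.000°) = -0.0970, h₀ = 1.6679 rad.
Bracket: h₀ sin ϕ sin δ + cos ϕ cos δ sin h₀ = 1.6679×0.56784×0.13917 + 0.82314×0.99027×0.99529 = 0.131808 + 0.811292 = 0.943100.
Q̄ = (S_0/π) × [bracket] = (1361/π) × 0.943100 = 408.57 W/m².
Ratio Q̄_A / Q̄_B = 222.20 / 408.57 = 0.5438.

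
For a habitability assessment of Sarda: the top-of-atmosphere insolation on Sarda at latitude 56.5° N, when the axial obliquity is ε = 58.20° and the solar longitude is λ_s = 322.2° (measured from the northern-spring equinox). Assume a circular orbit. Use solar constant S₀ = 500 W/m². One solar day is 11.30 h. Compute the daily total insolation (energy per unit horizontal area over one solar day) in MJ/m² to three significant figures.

Solar declination: sin δ = sin ε · sin λ_s = sin 58.20° × sin 322.2° = -0.52091, so δ = -31.393°.
cos H₀ = −tan(+56.5°) tan(-31.393°) = 0.9220, H₀ = 0.3977 rad.
Bracket: H₀ sin φ sin δ + cos φ cos δ sin H₀ = 0.3977×0.83389×-0.52091 + 0.55194×0.85361×0.38728 = -0.172754 + 0.182464 = 0.009710.
Q̄ = (S₀/π) × [bracket] = (500/π) × 0.009710 = 1.5454 W/m².
Daily total = Q̄ × 11.30 h × 3600 s/h = 1.5454 × 11.30 × 3600 / 10⁶ = 0.06287 MJ/m².

0.0629 MJ/m²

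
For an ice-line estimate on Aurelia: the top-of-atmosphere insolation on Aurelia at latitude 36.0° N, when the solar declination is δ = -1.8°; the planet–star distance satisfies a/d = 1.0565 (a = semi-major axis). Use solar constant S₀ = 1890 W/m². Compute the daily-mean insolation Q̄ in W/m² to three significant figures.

cos H₀ = −tan(+36.0°) tan(-1.800°) = 0.0228, H₀ = 1.5480 rad.
Bracket: H₀ sin φ sin δ + cos φ cos δ sin H₀ = 1.5480×0.58779×-0.03141 + 0.80902×0.99951×0.99974 = -0.028580 + 0.808413 = 0.779833.
Inverse-square distance factor (a/d)² = 1.0565² = 1.116192.
Q̄ = (S₀/π) × 1.116192 × [bracket] = (1890/π) × 1.116192 × 0.779833 = 523.7 W/m².

Q̄ ≈ 524 W/m²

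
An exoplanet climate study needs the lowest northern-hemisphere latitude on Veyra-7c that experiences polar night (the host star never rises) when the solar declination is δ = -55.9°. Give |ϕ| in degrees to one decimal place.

Polar night requires cos h₀ = −tan ϕ tan δ ≥ 1, i.e. tan ϕ tan δ ≤ −1.
The boundary is |tan ϕ| · |tan δ| = 1, so |ϕ| = 90° − |δ| = 90° − 55.9° = 34.1° in the northern hemisphere.

|ϕ| = 34.1°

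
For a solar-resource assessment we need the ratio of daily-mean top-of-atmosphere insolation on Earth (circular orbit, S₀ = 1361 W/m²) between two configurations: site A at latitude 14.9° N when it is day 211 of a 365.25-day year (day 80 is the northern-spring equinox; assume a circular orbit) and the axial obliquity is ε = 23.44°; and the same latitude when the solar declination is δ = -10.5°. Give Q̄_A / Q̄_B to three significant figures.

— Configuration A (φ=+14.9°):
Solar longitude: λ_s = 360° × (211 − 80)/365.25 = 129.117°.
sin δ = sin 23.44° × sin 129.117° = 0.30863, so δ = +17.977°.
cos H₀ = −tan(+14.9°) tan(+17.977°) = -0.0863, H₀ = 1.6572 rad.
Bracket: H₀ sin φ sin δ + cos φ cos δ sin H₀ = 1.6572×0.25713×0.30863 + 0.96638×0.95118×0.99627 = 0.131512 + 0.915773 = 1.047285.
Q̄ = (S₀/π) × [bracket] = (1361/π) × 1.047285 = 453.70 W/m².
— Configuration B (φ=+14.9°):
cos H₀ = −tan(+14.9°) tan(-10.500°) = 0.0493, H₀ = 1.5215 rad.
Bracket: H₀ sin φ sin δ + cos φ cos δ sin H₀ = 1.5215×0.25713×-0.18224 + 0.96638×0.98325×0.99878 = -0.071297 + 0.949034 = 0.877737.
Q̄ = (S₀/π) × [bracket] = (1361/π) × 0.877737 = 380.25 W/m².
Ratio Q̄_A / Q̄_B = 453.70 / 380.25 = 1.193.

Q̄_A / Q̄_B ≈ 1.19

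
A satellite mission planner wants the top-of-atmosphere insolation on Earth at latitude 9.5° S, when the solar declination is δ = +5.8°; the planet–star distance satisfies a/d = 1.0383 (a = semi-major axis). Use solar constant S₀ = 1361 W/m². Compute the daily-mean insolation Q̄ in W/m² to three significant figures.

cos H₀ = −tan(-9.5°) tan(+5.800°) = 0.0170, H₀ = 1.5538 rad.
Bracket: H₀ sin φ sin δ + cos φ cos δ sin H₀ = 1.5538×-0.16505×0.10106 + 0.98629×0.99488×0.99986 = -0.025917 + 0.981103 = 0.955186.
Inverse-square distance factor (a/d)² = 1.0383² = 1.078067.
Q̄ = (S₀/π) × 1.078067 × [bracket] = (1361/π) × 1.078067 × 0.955186 = 446.1 W/m².

Q̄ ≈ 446 W/m²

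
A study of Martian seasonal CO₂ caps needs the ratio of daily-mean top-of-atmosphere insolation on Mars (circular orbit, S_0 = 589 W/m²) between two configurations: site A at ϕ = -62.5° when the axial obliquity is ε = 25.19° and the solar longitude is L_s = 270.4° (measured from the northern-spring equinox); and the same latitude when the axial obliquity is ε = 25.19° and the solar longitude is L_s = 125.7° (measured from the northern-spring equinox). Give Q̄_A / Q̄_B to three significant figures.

Q̄_A / Q̄_B ≈ 18.3

— Configuration A (ϕ=-62.5°):
Solar declination: sin δ = sin ε · sin L_s = sin 25.19° × sin 270.4° = -0.42561, so δ = -25.189°.
cos h₀ = −tan(-62.5°) tan(-25.189°) = -0.9035, h₀ = 2.6987 rad.
Bracket: h₀ sin ϕ sin δ + cos ϕ cos δ sin h₀ = 2.6987×-0.88701×-0.42561 + 0.46175×0.90491×0.42857 = 1.018814 + 0.179075 = 1.197889.
Q̄ = (S_0/π) × [bracket] = (589/π) × 1.197889 = 224.59 W/m².
— Configuration B (ϕ=-62.5°):
Solar declination: sin δ = sin ε · sin L_s = sin 25.19° × sin 125.7° = 0.34564, so δ = +20.221°.
cos h₀ = −tan(-62.5°) tan(+20.221°) = 0.7076, h₀ = 0.7847 rad.
Bracket: h₀ sin ϕ sin δ + cos ϕ cos δ sin h₀ = 0.7847×-0.88701×0.34564 + 0.46175×0.93837×0.70663 = -0.240578 + 0.306177 = 0.065599.
Q̄ = (S_0/π) × [bracket] = (589/π) × 0.065599 = 12.299 W/m².
Ratio Q̄_A / Q̄_B = 224.59 / 12.299 = 18.26.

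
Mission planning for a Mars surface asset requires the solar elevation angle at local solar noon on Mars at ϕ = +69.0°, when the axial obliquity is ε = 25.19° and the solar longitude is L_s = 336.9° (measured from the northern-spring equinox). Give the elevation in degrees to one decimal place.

Solar declination: sin δ = sin ε · sin L_s = sin 25.19° × sin 336.9° = -0.16699, so δ = -9.613°.
At local noon the hour angle is zero, so the zenith angle equals |ϕ − δ| = |+69.0° − (-9.613°)| = 78.613°.
Elevation = 90° − 78.613° = 11.4°.

11.4°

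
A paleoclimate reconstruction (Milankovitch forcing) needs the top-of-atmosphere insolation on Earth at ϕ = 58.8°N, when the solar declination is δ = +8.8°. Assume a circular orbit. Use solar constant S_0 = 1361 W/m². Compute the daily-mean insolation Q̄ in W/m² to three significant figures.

cos h₀ = −tan(+58.8°) tan(+8.800°) = -0.2556, h₀ = 1.8293 rad.
Bracket: h₀ sin ϕ sin δ + cos ϕ cos δ sin h₀ = 1.8293×0.85536×0.15299 + 0.51803×0.98823×0.96678 = 0.239385 + 0.494926 = 0.734311.
Q̄ = (S_0/π) × [bracket] = (1361/π) × 0.734311 = 318.1 W/m².

Q̄ ≈ 318 W/m²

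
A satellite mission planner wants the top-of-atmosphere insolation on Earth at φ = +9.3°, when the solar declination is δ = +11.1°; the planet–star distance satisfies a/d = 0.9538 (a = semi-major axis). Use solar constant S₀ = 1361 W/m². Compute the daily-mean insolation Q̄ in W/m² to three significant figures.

Q̄ ≈ 401 W/m²

cos H₀ = −tan(+9.3°) tan(+11.100°) = -0.0321, H₀ = 1.6029 rad.
Bracket: H₀ sin φ sin δ + cos φ cos δ sin H₀ = 1.6029×0.16160×0.19252 + 0.98686×0.98129×0.99948 = 0.049868 + 0.967892 = 1.017760.
Inverse-square distance factor (a/d)² = 0.9538² = 0.909734.
Q̄ = (S₀/π) × 0.909734 × [bracket] = (1361/π) × 0.909734 × 1.017760 = 401.1 W/m².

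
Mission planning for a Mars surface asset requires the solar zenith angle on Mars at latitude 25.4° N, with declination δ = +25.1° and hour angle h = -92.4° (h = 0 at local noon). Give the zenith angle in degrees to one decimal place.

θ_z = 81.5°

cos θ_z = sin φ sin δ + cos φ cos δ cos h = 0.181954 + -0.034256 = 0.147698.
θ_z = arccos(0.147698) = 81.5°.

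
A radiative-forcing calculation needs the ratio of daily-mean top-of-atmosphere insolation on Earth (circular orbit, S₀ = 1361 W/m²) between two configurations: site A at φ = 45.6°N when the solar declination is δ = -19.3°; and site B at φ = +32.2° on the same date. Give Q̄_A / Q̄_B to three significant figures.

Q̄_A / Q̄_B ≈ 0.613

— Configuration A (φ=+45.6°):
cos H₀ = −tan(+45.6°) tan(-19.300°) = 0.3576, H₀ = 1.2051 rad.
Bracket: H₀ sin φ sin δ + cos φ cos δ sin H₀ = 1.2051×0.71447×-0.33051 + 0.69966×0.94380×0.93387 = -0.284572 + 0.616671 = 0.332099.
Q̄ = (S₀/π) × [bracket] = (1361/π) × 0.332099 = 143.87 W/m².
— Configuration B (φ=+32.2°):
cos H₀ = −tan(+32.2°) tan(-19.300°) = 0.2205, H₀ = 1.3484 rad.
Bracket: H₀ sin φ sin δ + cos φ cos δ sin H₀ = 1.3484×0.53288×-0.33051 + 0.84619×0.94380×0.97538 = -0.237483 + 0.778972 = 0.541489.
Q̄ = (S₀/π) × [bracket] = (1361/π) × 0.541489 = 234.58 W/m².
Ratio Q̄_A / Q̄_B = 143.87 / 234.58 = 0.6133.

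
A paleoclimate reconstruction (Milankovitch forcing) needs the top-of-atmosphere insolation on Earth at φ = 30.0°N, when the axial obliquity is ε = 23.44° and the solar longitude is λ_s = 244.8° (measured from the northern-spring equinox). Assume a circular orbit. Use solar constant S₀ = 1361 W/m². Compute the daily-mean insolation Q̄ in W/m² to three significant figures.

Q̄ ≈ 236 W/m²

Solar declination: sin δ = sin ε · sin λ_s = sin 23.44° × sin 244.8° = -0.35993, so δ = -21.096°.
cos H₀ = −tan(+30.0°) tan(-21.096°) = 0.2227, H₀ = 1.3462 rad.
Bracket: H₀ sin φ sin δ + cos φ cos δ sin H₀ = 1.3462×0.50000×-0.35993 + 0.86603×0.93298×0.97488 = -0.242269 + 0.787692 = 0.545423.
Q̄ = (S₀/π) × [bracket] = (1361/π) × 0.545423 = 236.3 W/m².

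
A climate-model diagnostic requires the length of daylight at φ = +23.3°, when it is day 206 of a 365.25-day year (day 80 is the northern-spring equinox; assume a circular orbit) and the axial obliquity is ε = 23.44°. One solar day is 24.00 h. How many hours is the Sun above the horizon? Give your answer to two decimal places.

Solar longitude: λ_s = 360° × (206 − 80)/365.25 = 124.189°.
sin δ = sin 23.44° × sin 124.189° = 0.32905, so δ = +19.211°.
cos H₀ = −tan φ · tan δ = −tan(+23.3°) × tan(+19.211°) = -0.1501, so H₀ = 1.7214 rad = 98.63°.
Daylight = 2H₀/(2π) × 24.00 h = (1.7214/π) × 24.00 = 13.15 h.

13.15 h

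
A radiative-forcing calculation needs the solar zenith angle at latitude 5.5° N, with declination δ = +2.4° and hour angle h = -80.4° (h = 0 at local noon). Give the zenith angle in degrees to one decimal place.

θ_z = 80.2°

cos θ_z = sin ϕ sin δ + cos ϕ cos δ cos h = 0.004014 + 0.165855 = 0.169869.
θ_z = arccos(0.169869) = 80.2°.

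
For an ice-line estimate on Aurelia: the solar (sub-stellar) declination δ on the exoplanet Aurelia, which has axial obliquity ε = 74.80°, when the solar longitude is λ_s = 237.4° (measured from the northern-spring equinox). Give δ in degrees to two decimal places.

δ = -54.39°

sin δ = sin ε · sin λ_s = sin 74.80° × sin 237.4° = -0.812980.
δ = arcsin(-0.812980) = -54.39°.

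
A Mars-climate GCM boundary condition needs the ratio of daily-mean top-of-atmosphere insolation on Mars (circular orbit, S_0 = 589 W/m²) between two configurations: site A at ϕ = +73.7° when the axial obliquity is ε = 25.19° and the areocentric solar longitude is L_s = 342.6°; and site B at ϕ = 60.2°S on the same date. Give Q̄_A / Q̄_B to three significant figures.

— Configuration A (ϕ=+73.7°):
sin δ = sin 25.19° × sin 342.6° = -0.12728, so δ = -7.312°.
cos h₀ = −tan(+73.7°) tan(-7.312°) = 0.4388, h₀ = 1.1165 rad.
Bracket: h₀ sin ϕ sin δ + cos ϕ cos δ sin h₀ = 1.1165×0.95981×-0.12728 + 0.28067×0.99187×0.89857 = -0.136397 + 0.250151 = 0.113754.
Q̄ = (S_0/π) × [bracket] = (589/π) × 0.113754 = 21.327 W/m².
— Configuration B (ϕ=-60.2°):
cos h₀ = −tan(-60.2°) tan(-7.312°) = -0.2241, h₀ = 1.7968 rad.
Bracket: h₀ sin ϕ sin δ + cos ϕ cos δ sin h₀ = 1.7968×-0.86777×-0.12728 + 0.49697×0.99187×0.97457 = 0.198456 + 0.480394 = 0.678850.
Q̄ = (S_0/π) × [bracket] = (589/π) × 0.678850 = 127.27 W/m².
Ratio Q̄_A / Q̄_B = 21.327 / 127.27 = 0.1676.

Q̄_A / Q̄_B ≈ 0.168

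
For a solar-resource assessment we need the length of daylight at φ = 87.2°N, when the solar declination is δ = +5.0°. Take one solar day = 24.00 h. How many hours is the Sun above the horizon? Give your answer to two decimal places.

Sunrise equation: cos H₀ = −tan φ · tan δ = -1.7888 ≤ −1, so the Sun never sets (polar day) and H₀ = π.
Daylight = 2H₀/(2π) × 24.00 h = (3.1416/π) × 24.00 = 24.00 h.

24.00 h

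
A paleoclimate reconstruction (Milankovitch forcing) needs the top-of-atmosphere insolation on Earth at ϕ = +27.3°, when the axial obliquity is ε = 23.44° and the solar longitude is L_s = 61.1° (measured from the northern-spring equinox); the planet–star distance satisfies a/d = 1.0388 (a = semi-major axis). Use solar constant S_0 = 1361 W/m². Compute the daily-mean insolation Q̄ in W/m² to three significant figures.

Solar declination: sin δ = sin ε · sin L_s = sin 23.44° × sin 61.1° = 0.34825, so δ = +20.380°.
cos h₀ = −tan(+27.3°) tan(+20.380°) = -0.1917, h₀ = 1.7637 rad.
Bracket: h₀ sin ϕ sin δ + cos ϕ cos δ sin h₀ = 1.7637×0.45865×0.34825 + 0.88862×0.93740×0.98144 = 0.281707 + 0.817532 = 1.099239.
Inverse-square distance factor (a/d)² = 1.0388² = 1.079105.
Q̄ = (S_0/π) × 1.079105 × [bracket] = (1361/π) × 1.079105 × 1.099239 = 513.9 W/m².

Q̄ ≈ 514 W/m²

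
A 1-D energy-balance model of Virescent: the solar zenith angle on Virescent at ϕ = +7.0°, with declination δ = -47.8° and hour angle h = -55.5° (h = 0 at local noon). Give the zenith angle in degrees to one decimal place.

θ_z = 73.3°

cos θ_z = sin ϕ sin δ + cos ϕ cos δ cos h = -0.090281 + 0.377631 = 0.287350.
θ_z = arccos(0.287350) = 73.3°.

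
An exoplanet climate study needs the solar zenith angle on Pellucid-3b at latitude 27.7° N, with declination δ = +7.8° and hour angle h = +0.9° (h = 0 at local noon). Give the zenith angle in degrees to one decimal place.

cos θ_z = sin φ sin δ + cos φ cos δ cos h = 0.063086 + 0.877094 = 0.940180.
θ_z = arccos(0.940180) = 19.9°.

θ_z = 19.9°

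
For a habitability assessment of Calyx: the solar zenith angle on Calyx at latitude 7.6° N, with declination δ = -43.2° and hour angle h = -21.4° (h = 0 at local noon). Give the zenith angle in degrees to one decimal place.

cos θ_z = sin φ sin δ + cos φ cos δ cos h = -0.090536 + 0.672748 = 0.582212.
θ_z = arccos(0.582212) = 54.4°.

θ_z = 54.4°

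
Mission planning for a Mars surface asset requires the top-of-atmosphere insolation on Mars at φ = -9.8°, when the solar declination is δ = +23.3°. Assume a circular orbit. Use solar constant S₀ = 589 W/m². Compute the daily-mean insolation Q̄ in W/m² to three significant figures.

cos H₀ = −tan(-9.8°) tan(+23.300°) = 0.0744, H₀ = 1.4963 rad.
Bracket: H₀ sin φ sin δ + cos φ cos δ sin H₀ = 1.4963×-0.17021×0.39555 + 0.98541×0.91845×0.99723 = -0.100741 + 0.902543 = 0.801802.
Q̄ = (S₀/π) × [bracket] = (589/π) × 0.801802 = 150.3 W/m².

Q̄ ≈ 150 W/m²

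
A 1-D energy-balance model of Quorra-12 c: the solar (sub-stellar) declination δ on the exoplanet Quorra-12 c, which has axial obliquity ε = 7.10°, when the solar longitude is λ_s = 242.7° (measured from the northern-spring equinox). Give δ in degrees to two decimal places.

δ = -6.31°

sin δ = sin ε · sin λ_s = sin 7.10° × sin 242.7° = -0.109834.
δ = arcsin(-0.109834) = -6.31°.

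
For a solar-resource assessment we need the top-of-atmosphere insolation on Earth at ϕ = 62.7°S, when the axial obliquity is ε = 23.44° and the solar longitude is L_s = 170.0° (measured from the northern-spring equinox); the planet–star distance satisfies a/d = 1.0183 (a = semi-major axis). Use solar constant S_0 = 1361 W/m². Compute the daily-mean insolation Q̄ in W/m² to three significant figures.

Solar declination: sin δ = sin ε · sin L_s = sin 23.44° × sin 170.0° = 0.06908, so δ = +3.961°.
cos h₀ = −tan(-62.7°) tan(+3.961°) = 0.1342, h₀ = 1.4362 rad.
Bracket: h₀ sin ϕ sin δ + cos ϕ cos δ sin h₀ = 1.4362×-0.88862×0.06908 + 0.45865×0.99761×0.99096 = -0.088162 + 0.453418 = 0.365256.
Inverse-square distance factor (a/d)² = 1.0183² = 1.036935.
Q̄ = (S_0/π) × 1.036935 × [bracket] = (1361/π) × 1.036935 × 0.365256 = 164.1 W/m².

Q̄ ≈ 164 W/m²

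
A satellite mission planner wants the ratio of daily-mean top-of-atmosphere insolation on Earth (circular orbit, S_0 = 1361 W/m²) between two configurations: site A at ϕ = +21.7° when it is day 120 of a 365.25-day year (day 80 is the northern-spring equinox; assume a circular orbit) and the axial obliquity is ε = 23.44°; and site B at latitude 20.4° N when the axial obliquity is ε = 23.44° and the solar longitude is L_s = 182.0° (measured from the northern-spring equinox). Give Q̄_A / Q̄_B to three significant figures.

— Configuration A (ϕ=+21.7°):
Solar longitude: L_s = 360° × (120 − 80)/365.25 = 39.425°.
sin δ = sin 23.44° × sin 39.425° = 0.25262, so δ = +14.633°.
cos h₀ = −tan(+21.7°) tan(+14.633°) = -0.1039, h₀ = 1.6749 rad.
Bracket: h₀ sin ϕ sin δ + cos ϕ cos δ sin h₀ = 1.6749×0.36975×0.25262 + 0.92913×0.96756×0.99459 = 0.156446 + 0.894125 = 1.050571.
Q̄ = (S_0/π) × [bracket] = (1361/π) × 1.050571 = 455.13 W/m².
— Configuration B (ϕ=+20.4°):
Solar declination: sin δ = sin ε · sin L_s = sin 23.44° × sin 182.0° = -0.01388, so δ = -0.795°.
cos h₀ = −tan(+20.4°) tan(-0.795°) = 0.0052, h₀ = 1.5656 rad.
Bracket: h₀ sin ϕ sin δ + cos ϕ cos δ sin h₀ = 1.5656×0.34857×-0.01388 + 0.93728×0.99990×0.99999 = -0.007575 + 0.937177 = 0.929602.
Q̄ = (S_0/π) × [bracket] = (1361/π) × 0.929602 = 402.72 W/m².
Ratio Q̄_A / Q̄_B = 455.13 / 402.72 = 1.130.

Q̄_A / Q̄_B ≈ 1.13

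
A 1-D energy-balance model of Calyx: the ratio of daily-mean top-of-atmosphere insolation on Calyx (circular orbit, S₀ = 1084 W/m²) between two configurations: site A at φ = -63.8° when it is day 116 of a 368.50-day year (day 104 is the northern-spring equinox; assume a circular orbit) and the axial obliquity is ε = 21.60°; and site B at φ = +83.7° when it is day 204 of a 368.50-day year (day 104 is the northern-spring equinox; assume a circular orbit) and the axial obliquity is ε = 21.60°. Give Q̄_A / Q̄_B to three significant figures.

Q̄_A / Q̄_B ≈ 0.298

— Configuration A (φ=-63.8°):
Solar longitude: λ_s = 360° × (116 − 104)/368.50 = 11.723°.
sin δ = sin 21.60° × sin 11.723° = 0.07480, so δ = +4.290°.
cos H₀ = −tan(-63.8°) tan(+4.290°) = 0.1524, H₀ = 1.4178 rad.
Bracket: H₀ sin φ sin δ + cos φ cos δ sin H₀ = 1.4178×-0.89726×0.07480 + 0.44151×0.99720×0.98831 = -0.095156 + 0.435127 = 0.339971.
Q̄ = (S₀/π) × [bracket] = (1084/π) × 0.339971 = 117.31 W/m².
— Configuration B (φ=+83.7°):
Solar longitude: λ_s = 360° × (204 − 104)/368.50 = 97.693°.
sin δ = sin 21.60° × sin 97.693° = 0.36481, so δ = +21.396°.
cos H₀ = −tan(+83.7°) tan(+21.396°) = -3.5490 ≤ −1 ⇒ polar day, H₀ = π.
Bracket: H₀ sin φ sin δ + cos φ cos δ sin H₀ = 3.1416×0.99396×0.36481 + 0.10973×0.93108×0.00000 = 1.139165 + 0.000000 = 1.139165.
Q̄ = (S₀/π) × [bracket] = (1084/π) × 1.139165 = 393.07 W/m².
Ratio Q̄_A / Q̄_B = 117.31 / 393.07 = 0.2984.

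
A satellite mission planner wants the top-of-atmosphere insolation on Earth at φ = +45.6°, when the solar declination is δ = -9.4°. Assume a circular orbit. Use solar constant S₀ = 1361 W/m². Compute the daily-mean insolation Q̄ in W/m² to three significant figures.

cos H₀ = −tan(+45.6°) tan(-9.400°) = 0.1691, H₀ = 1.4009 rad.
Bracket: H₀ sin φ sin δ + cos φ cos δ sin H₀ = 1.4009×0.71447×-0.16333 + 0.69966×0.98657×0.98561 = -0.163477 + 0.680331 = 0.516854.
Q̄ = (S₀/π) × [bracket] = (1361/π) × 0.516854 = 223.9 W/m².

Q̄ ≈ 224 W/m²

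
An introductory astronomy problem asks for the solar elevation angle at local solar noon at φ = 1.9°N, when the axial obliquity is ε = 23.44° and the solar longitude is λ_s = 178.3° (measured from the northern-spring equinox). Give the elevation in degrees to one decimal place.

88.8°

Solar declination: sin δ = sin ε · sin λ_s = sin 23.44° × sin 178.3° = 0.01180, so δ = +0.676°.
At local noon the hour angle is zero, so the zenith angle equals |φ − δ| = |+1.9° − (+0.676°)| = 1.224°.
Elevation = 90° − 1.224° = 88.8°.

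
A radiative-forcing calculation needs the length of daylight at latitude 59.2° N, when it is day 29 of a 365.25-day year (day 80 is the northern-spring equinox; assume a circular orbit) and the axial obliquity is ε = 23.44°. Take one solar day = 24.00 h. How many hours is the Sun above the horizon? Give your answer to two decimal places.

Solar longitude: λ_s = 360° × (29 − 80)/365.25 = -50.267°, i.e. -50.267° + 360° = 309.733°.
sin δ = sin 23.44° × sin 309.733° = -0.30591, so δ = -17.813°.
cos H₀ = −tan φ · tan δ = −tan(+59.2°) × tan(-17.813°) = 0.5390, so H₀ = 1.0015 rad = 57.38°.
Daylight = 2H₀/(2π) × 24.00 h = (1.0015/π) × 24.00 = 7.65 h.

7.65 h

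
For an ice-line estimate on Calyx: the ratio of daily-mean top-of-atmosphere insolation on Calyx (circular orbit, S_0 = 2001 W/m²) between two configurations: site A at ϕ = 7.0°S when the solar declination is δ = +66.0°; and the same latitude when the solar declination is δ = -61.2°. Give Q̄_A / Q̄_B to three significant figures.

Q̄_A / Q̄_B ≈ 0.371

— Configuration A (ϕ=-7.0°):
cos h₀ = −tan(-7.0°) tan(+66.000°) = 0.2758, h₀ = 1.2914 rad.
Bracket: h₀ sin ϕ sin δ + cos ϕ cos δ sin h₀ = 1.2914×-0.12187×0.91355 + 0.99255×0.40674×0.96122 = -0.143777 + 0.388054 = 0.244277.
Q̄ = (S_0/π) × [bracket] = (2001/π) × 0.244277 = 155.59 W/m².
— Configuration B (ϕ=-7.0°):
cos h₀ = −tan(-7.0°) tan(-61.200°) = -0.2233, h₀ = 1.7960 rad.
Bracket: h₀ sin ϕ sin δ + cos ϕ cos δ sin h₀ = 1.7960×-0.12187×-0.87631 + 0.99255×0.48175×0.97474 = 0.191805 + 0.466083 = 0.657888.
Q̄ = (S_0/π) × [bracket] = (2001/π) × 0.657888 = 419.03 W/m².
Ratio Q̄_A / Q̄_B = 155.59 / 419.03 = 0.3713.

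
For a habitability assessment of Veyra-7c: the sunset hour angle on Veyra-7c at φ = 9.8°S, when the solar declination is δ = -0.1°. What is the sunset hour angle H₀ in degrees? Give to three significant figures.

cos H₀ = −tan φ · tan δ = −tan(-9.8°) × tan(-0.100°) = -0.0003, so H₀ = 1.5711 rad = 90.02°.

H₀ = 90.0°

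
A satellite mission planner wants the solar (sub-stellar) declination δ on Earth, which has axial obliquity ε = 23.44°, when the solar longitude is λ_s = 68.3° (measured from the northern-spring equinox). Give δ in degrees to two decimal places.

δ = +21.69°

sin δ = sin ε · sin λ_s = sin 23.44° × sin 68.3° = 0.369598.
δ = arcsin(0.369598) = +21.69°.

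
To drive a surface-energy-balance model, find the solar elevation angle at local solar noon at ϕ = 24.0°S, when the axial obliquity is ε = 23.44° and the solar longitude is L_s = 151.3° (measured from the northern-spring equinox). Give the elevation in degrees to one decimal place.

Solar declination: sin δ = sin ε · sin L_s = sin 23.44° × sin 151.3° = 0.19103, so δ = +11.013°.
At local noon the hour angle is zero, so the zenith angle equals |ϕ − δ| = |-24.0° − (+11.013°)| = 35.013°.
Elevation = 90° − 35.013° = 55.0°.

55.0°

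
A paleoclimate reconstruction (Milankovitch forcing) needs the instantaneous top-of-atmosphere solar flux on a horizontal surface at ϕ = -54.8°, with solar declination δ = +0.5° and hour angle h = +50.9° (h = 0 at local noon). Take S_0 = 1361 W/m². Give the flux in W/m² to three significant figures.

cos θ_z = sin ϕ sin δ + cos ϕ cos δ cos h = -0.007131 + 0.363528 = 0.356397.
Flux = S_0 · cos θ_z = 1361 × 0.356397 = 485.1 W/m².

485 W/m²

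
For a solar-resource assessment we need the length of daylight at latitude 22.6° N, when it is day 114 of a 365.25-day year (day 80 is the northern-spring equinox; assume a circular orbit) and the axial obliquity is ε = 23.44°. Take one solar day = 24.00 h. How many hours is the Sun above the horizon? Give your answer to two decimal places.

12.72 h

Solar longitude: L_s = 360° × (114 − 80)/365.25 = 33.511°.
sin δ = sin 23.44° × sin 33.511° = 0.21962, so δ = +12.687°.
cos h₀ = −tan ϕ · tan δ = −tan(+22.6°) × tan(+12.687°) = -0.0937, so h₀ = 1.6646 rad = 95.38°.
Daylight = 2h₀/(2π) × 24.00 h = (1.6646/π) × 24.00 = 12.72 h.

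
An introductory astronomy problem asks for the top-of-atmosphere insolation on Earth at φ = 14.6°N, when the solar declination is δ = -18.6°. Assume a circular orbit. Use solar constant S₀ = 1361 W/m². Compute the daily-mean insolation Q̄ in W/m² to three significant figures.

cos H₀ = −tan(+14.6°) tan(-18.600°) = 0.0877, H₀ = 1.4830 rad.
Bracket: H₀ sin φ sin δ + cos φ cos δ sin H₀ = 1.4830×0.25207×-0.31896 + 0.96771×0.94777×0.99615 = -0.119234 + 0.913635 = 0.794401.
Q̄ = (S₀/π) × [bracket] = (1361/π) × 0.794401 = 344.2 W/m².

Q̄ ≈ 344 W/m²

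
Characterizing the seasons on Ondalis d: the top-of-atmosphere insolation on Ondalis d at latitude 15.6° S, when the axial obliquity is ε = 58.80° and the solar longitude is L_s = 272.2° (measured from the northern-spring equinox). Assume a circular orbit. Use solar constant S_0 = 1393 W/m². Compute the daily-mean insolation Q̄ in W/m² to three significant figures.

Solar declination: sin δ = sin ε · sin L_s = sin 58.80° × sin 272.2° = -0.85473, so δ = -58.730°.
cos h₀ = −tan(-15.6°) tan(-58.730°) = -0.4598, h₀ = 2.0485 rad.
Bracket: h₀ sin ϕ sin δ + cos ϕ cos δ sin h₀ = 2.0485×-0.26892×-0.85473 + 0.96316×0.51907×0.88804 = 0.470856 + 0.443973 = 0.914829.
Q̄ = (S_0/π) × [bracket] = (1393/π) × 0.914829 = 405.6 W/m².

Q̄ ≈ 406 W/m²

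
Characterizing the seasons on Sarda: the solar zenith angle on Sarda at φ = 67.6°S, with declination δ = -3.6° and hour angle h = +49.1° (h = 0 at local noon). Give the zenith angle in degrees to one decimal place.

cos θ_z = sin φ sin δ + cos φ cos δ cos h = 0.058053 + 0.249010 = 0.307063.
θ_z = arccos(0.307063) = 72.1°.

θ_z = 72.1°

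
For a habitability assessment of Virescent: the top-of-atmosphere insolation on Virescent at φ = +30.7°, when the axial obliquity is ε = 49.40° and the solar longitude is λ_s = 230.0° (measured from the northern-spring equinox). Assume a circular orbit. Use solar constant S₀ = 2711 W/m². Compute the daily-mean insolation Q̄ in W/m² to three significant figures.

Solar declination: sin δ = sin ε · sin λ_s = sin 49.40° × sin 230.0° = -0.58164, so δ = -35.566°.
cos H₀ = −tan(+30.7°) tan(-35.566°) = 0.4245, H₀ = 1.1323 rad.
Bracket: H₀ sin φ sin δ + cos φ cos δ sin H₀ = 1.1323×0.51054×-0.58164 + 0.85985×0.81345×0.90540 = -0.336237 + 0.633277 = 0.297040.
Q̄ = (S₀/π) × [bracket] = (2711/π) × 0.297040 = 256.3 W/m².

Q̄ ≈ 256 W/m²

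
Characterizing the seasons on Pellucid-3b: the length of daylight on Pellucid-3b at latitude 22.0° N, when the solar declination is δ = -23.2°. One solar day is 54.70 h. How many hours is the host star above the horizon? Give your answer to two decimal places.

24.32 h

cos H₀ = −tan φ · tan δ = −tan(+22.0°) × tan(-23.200°) = 0.1732, so H₀ = 1.3968 rad = 80.03°.
Daylight = 2H₀/(2π) × 54.70 h = (1.3968/π) × 54.70 = 24.32 h.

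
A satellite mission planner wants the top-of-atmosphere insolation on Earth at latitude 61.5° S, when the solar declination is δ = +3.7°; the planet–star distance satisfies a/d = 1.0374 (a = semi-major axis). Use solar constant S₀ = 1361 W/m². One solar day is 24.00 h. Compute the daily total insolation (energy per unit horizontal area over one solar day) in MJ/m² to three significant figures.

cos H₀ = −tan(-61.5°) tan(+3.700°) = 0.1191, H₀ = 1.4514 rad.
Bracket: H₀ sin φ sin δ + cos φ cos δ sin H₀ = 1.4514×-0.87882×0.06453 + 0.47716×0.99792×0.99288 = -0.082309 + 0.472777 = 0.390468.
Inverse-square distance factor (a/d)² = 1.0374² = 1.076199.
Q̄ = (S₀/π) × 1.076199 × [bracket] = (1361/π) × 1.076199 × 0.390468 = 182.05 W/m².
Daily total = Q̄ × 24.00 h × 3600 s/h = 182.05 × 24.00 × 3600 / 10⁶ = 15.73 MJ/m².

15.7 MJ/m²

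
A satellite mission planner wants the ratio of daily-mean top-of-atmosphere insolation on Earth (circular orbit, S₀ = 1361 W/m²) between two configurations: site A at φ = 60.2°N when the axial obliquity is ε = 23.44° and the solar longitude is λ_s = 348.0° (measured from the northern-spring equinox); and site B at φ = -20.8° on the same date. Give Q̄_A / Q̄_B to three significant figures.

— Configuration A (φ=+60.2°):
Solar declination: sin δ = sin ε · sin λ_s = sin 23.44° × sin 348.0° = -0.08270, so δ = -4.744°.
cos H₀ = −tan(+60.2°) tan(-4.744°) = 0.1449, H₀ = 1.4254 rad.
Bracket: H₀ sin φ sin δ + cos φ cos δ sin H₀ = 1.4254×0.86777×-0.08270 + 0.49697×0.99657×0.98945 = -0.102293 + 0.490040 = 0.387747.
Q̄ = (S₀/π) × [bracket] = (1361/π) × 0.387747 = 167.98 W/m².
— Configuration B (φ=-20.8°):
cos H₀ = −tan(-20.8°) tan(-4.744°) = -0.0315, H₀ = 1.6023 rad.
Bracket: H₀ sin φ sin δ + cos φ cos δ sin H₀ = 1.6023×-0.35511×-0.08270 + 0.93483×0.99657×0.99950 = 0.047056 + 0.931158 = 0.978214.
Q̄ = (S₀/π) × [bracket] = (1361/π) × 0.978214 = 423.78 W/m².
Ratio Q̄_A / Q̄_B = 167.98 / 423.78 = 0.3964.

Q̄_A / Q̄_B ≈ 0.396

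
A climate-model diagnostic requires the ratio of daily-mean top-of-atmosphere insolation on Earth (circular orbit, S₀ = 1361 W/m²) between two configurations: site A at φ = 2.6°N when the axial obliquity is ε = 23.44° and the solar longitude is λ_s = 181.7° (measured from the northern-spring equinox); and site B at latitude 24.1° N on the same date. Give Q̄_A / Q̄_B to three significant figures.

Q̄_A / Q̄_B ≈ 1.10

— Configuration A (φ=+2.6°):
Solar declination: sin δ = sin ε · sin λ_s = sin 23.44° × sin 181.7° = -0.01180, so δ = -0.676°.
cos H₀ = −tan(+2.6°) tan(-0.676°) = 0.0005, H₀ = 1.5703 rad.
Bracket: H₀ sin φ sin δ + cos φ cos δ sin H₀ = 1.5703×0.04536×-0.01180 + 0.99897×0.99993×1.00000 = -0.000840 + 0.998900 = 0.998060.
Q̄ = (S₀/π) × [bracket] = (1361/π) × 0.998060 = 432.38 W/m².
— Configuration B (φ=+24.1°):
cos H₀ = −tan(+24.1°) tan(-0.676°) = 0.0053, H₀ = 1.5655 rad.
Bracket: H₀ sin φ sin δ + cos φ cos δ sin H₀ = 1.5655×0.40833×-0.01180 + 0.91283×0.99993×0.99999 = -0.007543 + 0.912757 = 0.905214.
Q̄ = (S₀/π) × [bracket] = (1361/π) × 0.905214 = 392.16 W/m².
Ratio Q̄_A / Q̄_B = 432.38 / 392.16 = 1.103.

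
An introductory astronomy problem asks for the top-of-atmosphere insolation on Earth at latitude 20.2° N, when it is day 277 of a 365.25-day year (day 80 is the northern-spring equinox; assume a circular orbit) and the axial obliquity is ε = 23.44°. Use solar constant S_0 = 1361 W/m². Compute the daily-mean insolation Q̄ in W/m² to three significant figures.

Q̄ ≈ 382 W/m²

Solar longitude: L_s = 360° × (277 − 80)/365.25 = 194.168°.
sin δ = sin 23.44° × sin 194.168° = -0.09737, so δ = -5.588°.
cos h₀ = −tan(+20.2°) tan(-5.588°) = 0.0360, h₀ = 1.5348 rad.
Bracket: h₀ sin ϕ sin δ + cos ϕ cos δ sin h₀ = 1.5348×0.34530×-0.09737 + 0.93849×0.99525×0.99935 = -0.051603 + 0.933425 = 0.881822.
Q̄ = (S_0/π) × [bracket] = (1361/π) × 0.881822 = 382.0 W/m².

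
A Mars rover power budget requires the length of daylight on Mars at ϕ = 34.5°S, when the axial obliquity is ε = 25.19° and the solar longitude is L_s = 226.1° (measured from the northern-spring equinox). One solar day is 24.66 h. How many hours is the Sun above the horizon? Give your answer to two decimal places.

14.08 h

Solar declination: sin δ = sin ε · sin L_s = sin 25.19° × sin 226.1° = -0.30668, so δ = -17.859°.
cos h₀ = −tan ϕ · tan δ = −tan(-34.5°) × tan(-17.859°) = -0.2214, so h₀ = 1.7941 rad = 102.79°.
Daylight = 2h₀/(2π) × 24.66 h = (1.7941/π) × 24.66 = 14.08 h.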